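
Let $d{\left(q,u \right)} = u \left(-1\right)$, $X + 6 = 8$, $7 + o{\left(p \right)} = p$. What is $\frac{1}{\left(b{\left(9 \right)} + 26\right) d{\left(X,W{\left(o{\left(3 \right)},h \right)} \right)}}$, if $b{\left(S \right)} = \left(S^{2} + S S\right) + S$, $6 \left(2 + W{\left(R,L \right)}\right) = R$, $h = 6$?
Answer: $\frac{3}{1576} \approx 0.0019036$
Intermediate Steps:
$o{\left(p \right)} = -7 + p$
$X = 2$ ($X = -6 + 8 = 2$)
$W{\left(R,L \right)} = -2 + \frac{R}{6}$
$d{\left(q,u \right)} = - u$
$b{\left(S \right)} = S + 2 S^{2}$ ($b{\left(S \right)} = \left(S^{2} + S^{2}\right) + S = 2 S^{2} + S = S + 2 S^{2}$)
$\frac{1}{\left(b{\left(9 \right)} + 26\right) d{\left(X,W{\left(o{\left(3 \right)},h \right)} \right)}} = \frac{1}{\left(9 \left(1 + 2 \cdot 9\right) + 26\right) \left(- (-2 + \frac{-7 + 3}{6})\right)} = \frac{1}{\left(9 \left(1 + 18\right) + 26\right) \left(- (-2 + \frac{1}{6} \left(-4\right))\right)} = \frac{1}{\left(9 \cdot 19 + 26\right) \left(- (-2 - \frac{2}{3})\right)} = \frac{1}{\left(171 + 26\right) \left(\left(-1\right) \left(- \frac{8}{3}\right)\right)} = \frac{1}{197 \cdot \frac{8}{3}} = \frac{1}{\frac{1576}{3}} = \frac{3}{1576}$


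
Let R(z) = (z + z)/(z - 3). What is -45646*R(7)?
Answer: -159761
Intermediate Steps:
R(z) = 2*z/(-3 + z) (R(z) = (2*z)/(-3 + z) = 2*z/(-3 + z))
-45646*R(7) = -91292*7/(-3 + 7) = -91292*7/4 = -45646*7/2 = -159761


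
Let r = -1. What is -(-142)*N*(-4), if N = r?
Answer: 568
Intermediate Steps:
N = -1
-(-142)*N*(-4) = -(-142)*(-1)*(-4) = -142*1*(-4) = -142*(-4) = 568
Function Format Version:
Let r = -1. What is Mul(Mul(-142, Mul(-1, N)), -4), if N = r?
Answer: 568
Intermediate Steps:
N = -1
Mul(Mul(-142, Mul(-1, N)), -4) = Mul(Mul(-142, Mul(-1, -1)), -4) = Mul(Mul(-142, 1), -4) = Mul(-142, -4) = 568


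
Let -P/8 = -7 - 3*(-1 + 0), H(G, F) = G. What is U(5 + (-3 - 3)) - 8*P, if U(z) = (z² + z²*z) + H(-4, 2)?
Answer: -260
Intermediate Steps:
P = 32 (P = -8*(-7 - 3*(-1 + 0)) = -8*(-7 - 3*(-1)) = -8*(-7 - 1*(-3)) = -8*(-7 + 3) = -8*(-4) = 32)
U(z) = -4 + z² + z³ (U(z) = (z² + z²*z) - 4 = (z² + z³) - 4 = -4 + z² + z³)
U(5 + (-3 - 3)) - 8*P = (-4 + (5 + (-3 - 3))² + (5 + (-3 - 3))³) - 8*32 = (-4 + (5 - 6)² + (5 - 6)³) - 256 = (-4 + (-1)² + (-1)³) - 256 = (-4 + 1 - 1) - 256 = -4 - 256 = -260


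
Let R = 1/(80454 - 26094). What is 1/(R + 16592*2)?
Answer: 54360/1803882241 ≈ 3.0135e-5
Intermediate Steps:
R = 1/54360 ≈ 1.8396e-5
1/(R + 16592*2) = 1/(1/54360 + 16592*2) = 1/(1/54360 + 33184) = 1/(1803882241/54360) = 54360/1803882241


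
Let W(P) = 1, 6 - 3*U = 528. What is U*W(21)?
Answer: -174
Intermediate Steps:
U = -174 (U = 2 - 1/3*528 = 2 - 176 = -174)
U*W(21) = -174*1 = -174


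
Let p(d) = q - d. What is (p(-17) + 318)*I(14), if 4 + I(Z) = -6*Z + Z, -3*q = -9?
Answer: -25012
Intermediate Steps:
q = 3 (q = -⅓*(-9) = 3)
p(d) = 3 - d
I(Z) = -4 - 5*Z (I(Z) = -4 + (-6*Z + Z) = -4 - 5*Z)
(p(-17) + 318)*I(14) = ((3 - 1*(-17)) + 318)*(-4 - 5*14) = ((3 + 17) + 318)*(-4 - 70) = (20 + 318)*(-74) = 338*(-74) = -25012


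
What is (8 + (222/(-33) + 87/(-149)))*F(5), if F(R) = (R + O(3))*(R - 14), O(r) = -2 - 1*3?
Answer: 0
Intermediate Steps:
O(r) = -5 (O(r) = -2 - 3 = -5)
F(R) = (-14 + R)*(-5 + R) (F(R) = (R - 5)*(R - 14) = (-5 + R)*(-14 + R) = (-14 + R)*(-5 + R))
(8 + (222/(-33) + 87/(-149)))*F(5) = (8 + (222/(-33) + 87/(-149)))*(70 + 5² - 19*5) = (8 + (222*(-1/33) + 87*(-1/149)))*(70 + 25 - 95) = (8 + (-74/11 - 87/149))*0 = (8 - 11983/1639)*0 = (1129/1639)*0 = 0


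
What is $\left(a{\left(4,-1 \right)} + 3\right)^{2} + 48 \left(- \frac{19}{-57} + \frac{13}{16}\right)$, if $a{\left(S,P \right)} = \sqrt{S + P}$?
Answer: $67 + 6 \sqrt{3} \approx 77.392$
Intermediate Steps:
$a{\left(S,P \right)} = \sqrt{P + S}$
$\left(a{\left(4,-1 \right)} + 3\right)^{2} + 48 \left(- \frac{19}{-57} + \frac{13}{16}\right) = \left(\sqrt{-1 + 4} + 3\right)^{2} + 48 \left(- \frac{19}{-57} + \frac{13}{16}\right) = \left(\sqrt{3} + 3\right)^{2} + 48 \left(\left(-19\right) \left(- \frac{1}{57}\right) + 13 \cdot \frac{1}{16}\right) = \left(3 + \sqrt{3}\right)^{2} + 48 \left(\frac{1}{3} + \frac{13}{16}\right) = \left(3 + \sqrt{3}\right)^{2} + 48 \cdot \frac{55}{48} = \left(3 + \sqrt{3}\right)^{2} + 55 = 55 + \left(3 + \sqrt{3}\right)^{2}$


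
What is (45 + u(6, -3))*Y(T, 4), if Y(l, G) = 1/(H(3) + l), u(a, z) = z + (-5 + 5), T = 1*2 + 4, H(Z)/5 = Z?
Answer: 2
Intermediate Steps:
H(Z) = 5*Z
T = 6 (T = 2 + 4 = 6)
u(a, z) = z (u(a, z) = z + 0 = z)
Y(l, G) = 1/(15 + l) (Y(l, G) = 1/(5*3 + l) = 1/(15 + l))
(45 + u(6, -3))*Y(T, 4) = (45 - 3)/(15 + 6) = 42/21 = 42*(1/21) = 2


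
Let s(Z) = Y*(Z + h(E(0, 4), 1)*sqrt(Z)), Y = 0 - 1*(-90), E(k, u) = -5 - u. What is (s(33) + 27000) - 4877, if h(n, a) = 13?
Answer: 25093 + 1170*sqrt(33) ≈ 31814.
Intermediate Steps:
Y = 90 (Y = 0 + 90 = 90)
s(Z) = 90*Z + 1170*sqrt(Z) (s(Z) = 90*(Z + 13*sqrt(Z)) = 90*Z + 1170*sqrt(Z))
(s(33) + 27000) - 4877 = ((90*33 + 1170*sqrt(33)) + 27000) - 4877 = ((2970 + 1170*sqrt(33)) + 27000) - 4877 = (29970 + 1170*sqrt(33)) - 4877 = 25093 + 1170*sqrt(33)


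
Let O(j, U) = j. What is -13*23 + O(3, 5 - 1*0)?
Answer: -296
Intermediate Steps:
-13*23 + O(3, 5 - 1*0) = -13*23 + 3 = -299 + 3 = -296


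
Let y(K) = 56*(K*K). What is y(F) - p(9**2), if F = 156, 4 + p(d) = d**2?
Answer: 1356259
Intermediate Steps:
p(d) = -4 + d**2
y(K) = 56*K**2
y(F) - p(9**2) = 56*156**2 - (-4 + (9**2)**2) = 56*24336 - (-4 + 81**2) = 1362816 - (-4 + 6561) = 1362816 - 1*6557 = 1362816 - 6557 = 1356259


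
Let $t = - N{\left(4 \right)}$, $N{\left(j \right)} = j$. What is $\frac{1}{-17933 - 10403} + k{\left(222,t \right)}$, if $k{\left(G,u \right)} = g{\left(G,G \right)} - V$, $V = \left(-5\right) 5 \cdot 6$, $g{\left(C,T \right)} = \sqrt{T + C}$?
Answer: $\frac{4250399}{28336} + 2 \sqrt{111} \approx 171.07$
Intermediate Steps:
$t = -4$ ($t = \left(-1\right) 4 = -4$)
$g{\left(C,T \right)} = \sqrt{C + T}$
$V = -150$ ($V = \left(-25\right) 6 = -150$)
$k{\left(G,u \right)} = 150 + \sqrt{2} \sqrt{G}$ ($k{\left(G,u \right)} = \sqrt{G + G} - -150 = \sqrt{2 G} + 150 = \sqrt{2} \sqrt{G} + 150 = 150 + \sqrt{2} \sqrt{G}$)
$\frac{1}{-17933 - 10403} + k{\left(222,t \right)} = \frac{1}{-17933 - 10403} + \left(150 + \sqrt{2} \sqrt{222}\right) = \frac{1}{-28336} + \left(150 + 2 \sqrt{111}\right) = - \frac{1}{28336} + \left(150 + 2 \sqrt{111}\right) = \frac{4250399}{28336} + 2 \sqrt{111}$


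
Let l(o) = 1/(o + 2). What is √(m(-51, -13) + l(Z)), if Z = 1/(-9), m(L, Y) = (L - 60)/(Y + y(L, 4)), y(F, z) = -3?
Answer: √34527/68 ≈ 2.7326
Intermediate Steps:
m(L, Y) = (-60 + L)/(-3 + Y) (m(L, Y) = (L - 60)/(Y - 3) = (-60 + L)/(-3 + Y))
Z = -⅑ ≈ -0.11111
l(o) = 1/(2 + o)
√(m(-51, -13) + l(Z)) = √((-60 - 51)/(-3 - 13) + 1/(2 - ⅑)) = √(-111/(-16) + 1/(17/9)) = √(-1/16*(-111) + 9/17) = √(111/16 + 9/17) = √(2031/272) = √34527/68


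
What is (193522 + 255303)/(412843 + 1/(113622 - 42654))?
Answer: 1274088504/1171945681 ≈ 1.0872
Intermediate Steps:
(193522 + 255303)/(412843 + 1/(113622 - 42654)) = 448825/(412843 + 1/70968) = 448825/(29298642025/70968) = 448825*(70968/29298642025) = 1274088504/1171945681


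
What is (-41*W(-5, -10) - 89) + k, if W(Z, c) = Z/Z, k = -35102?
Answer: -35232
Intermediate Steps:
W(Z, c) = 1
(-41*W(-5, -10) - 89) + k = (-41*1 - 89) - 35102 = (-41 - 89) - 35102 = -130 - 35102 = -35232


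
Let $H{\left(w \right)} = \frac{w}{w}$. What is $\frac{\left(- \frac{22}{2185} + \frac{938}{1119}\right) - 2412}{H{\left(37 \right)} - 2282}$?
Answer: $\frac{5895351268}{5577079215} \approx 1.0571$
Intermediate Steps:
$H{\left(w \right)} = 1$
$\frac{\left(- \frac{22}{2185} + \frac{938}{1119}\right) - 2412}{H{\left(37 \right)} - 2282} = \frac{\left(- \frac{22}{2185} + \frac{938}{1119}\right) - 2412}{1 - 2282} = \frac{\left(\left(-22\right) \frac{1}{2185} + 938 \cdot \frac{1}{1119}\right) - 2412}{-2281} = \left(\left(- \frac{22}{2185} + \frac{938}{1119}\right) - 2412\right) \left(- \frac{1}{2281}\right) = \left(\frac{2024912}{2445015} - 2412\right) \left(- \frac{1}{2281}\right) = \left(- \frac{5895351268}{2445015}\right) \left(- \frac{1}{2281}\right) = \frac{5895351268}{5577079215}$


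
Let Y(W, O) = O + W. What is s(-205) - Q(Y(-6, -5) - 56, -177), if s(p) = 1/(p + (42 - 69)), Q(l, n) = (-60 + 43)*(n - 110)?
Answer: -1131929/232 ≈ -4879.0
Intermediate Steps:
Q(l, n) = 1870 - 17*n (Q(l, n) = -17*(-110 + n) = 1870 - 17*n)
s(p) = 1/(-27 + p) (s(p) = 1/(p - 27) = 1/(-27 + p))
s(-205) - Q(Y(-6, -5) - 56, -177) = 1/(-27 - 205) - (1870 - 17*(-177)) = 1/(-232) - (1870 + 3009) = -1/232 - 1*4879 = -1/232 - 4879 = -1131929/232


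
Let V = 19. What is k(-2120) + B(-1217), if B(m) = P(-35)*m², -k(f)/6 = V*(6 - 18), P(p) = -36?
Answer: -53317836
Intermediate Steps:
k(f) = 1368 (k(f) = -114*(6 - 18) = -114*(-12) = -6*(-228) = 1368)
B(m) = -36*m²
k(-2120) + B(-1217) = 1368 - 36*(-1217)² = 1368 - 36*1481089 = 1368 - 53319204 = -53317836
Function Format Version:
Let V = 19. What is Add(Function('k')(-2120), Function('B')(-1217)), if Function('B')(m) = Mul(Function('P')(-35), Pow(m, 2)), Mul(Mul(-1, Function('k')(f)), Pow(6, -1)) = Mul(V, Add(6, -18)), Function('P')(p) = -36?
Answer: -53317836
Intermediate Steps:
Function('k')(f) = 1368 (Function('k')(f) = Mul(-6, Mul(19, Add(6, -18))) = Mul(-6, Mul(19, -12)) = Mul(-6, -228) = 1368)
Function('B')(m) = Mul(-36, Pow(m, 2))
Add(Function('k')(-2120), Function('B')(-1217)) = Add(1368, Mul(-36, Pow(-1217, 2))) = Add(1368, Mul(-36, 1481089)) = Add(1368, -53319204) = -53317836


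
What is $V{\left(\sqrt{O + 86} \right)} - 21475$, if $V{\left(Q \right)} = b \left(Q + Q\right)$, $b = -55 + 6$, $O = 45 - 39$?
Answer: $-21475 - 196 \sqrt{23} \approx -22415.0$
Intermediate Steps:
$O = 6$
$b = -49$
$V{\left(Q \right)} = - 98 Q$ ($V{\left(Q \right)} = - 49 \left(Q + Q\right) = - 49 \cdot 2 Q = - 98 Q$)
$V{\left(\sqrt{O + 86} \right)} - 21475 = - 98 \sqrt{6 + 86} - 21475 = - 98 \sqrt{92} - 21475 = - 98 \cdot 2 \sqrt{23} - 21475 = - 196 \sqrt{23} - 21475 = -21475 - 196 \sqrt{23}$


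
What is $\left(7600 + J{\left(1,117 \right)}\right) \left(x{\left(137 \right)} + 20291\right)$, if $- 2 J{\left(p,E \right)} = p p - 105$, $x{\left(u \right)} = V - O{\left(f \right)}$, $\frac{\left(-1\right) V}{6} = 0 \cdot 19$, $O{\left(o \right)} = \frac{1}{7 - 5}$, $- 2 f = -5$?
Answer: $155262906$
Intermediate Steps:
$f = \frac{5}{2}$ ($f = \left(- \frac{1}{2}\right) \left(-5\right) = \frac{5}{2} \approx 2.5$)
$O{\left(o \right)} = \frac{1}{2}$
$V = 0$ ($V = - 6 \cdot 0 \cdot 19 = \left(-6\right) 0 = 0$)
$x{\left(u \right)} = - \frac{1}{2}$ ($x{\left(u \right)} = 0 - \frac{1}{2} = - \frac{1}{2}$)
$J{\left(p,E \right)} = \frac{105}{2} - \frac{p^{2}}{2}$ ($J{\left(p,E \right)} = - \frac{p p - 105}{2} = - \frac{p^{2} - 105}{2} = - \frac{-105 + p^{2}}{2} = \frac{105}{2} - \frac{p^{2}}{2}$)
$\left(7600 + J{\left(1,117 \right)}\right) \left(x{\left(137 \right)} + 20291\right) = \left(7600 + \left(\frac{105}{2} - \frac{1^{2}}{2}\right)\right) \left(- \frac{1}{2} + 20291\right) = \left(7600 + \left(\frac{105}{2} - \frac{1}{2}\right)\right) \frac{40581}{2} = \left(7600 + 52\right) \frac{40581}{2} = 7652 \cdot \frac{40581}{2} = 155262906$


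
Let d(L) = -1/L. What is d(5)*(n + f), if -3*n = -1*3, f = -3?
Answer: 2/5 ≈ 0.40000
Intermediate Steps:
n = 1 (n = -(-1)*3/3 = -1/3*(-3) = 1)
d(5)*(n + f) = (-1/5)*(1 - 3) = -1*1/5*(-2) = -1/5*(-2) = 2/5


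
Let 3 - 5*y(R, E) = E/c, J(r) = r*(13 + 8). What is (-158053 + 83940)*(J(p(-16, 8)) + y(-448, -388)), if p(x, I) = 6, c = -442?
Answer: -796423999/85 ≈ -9.3697e+6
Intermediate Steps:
J(r) = 21*r (J(r) = r*21 = 21*r)
y(R, E) = ⅗ + E/2210 (y(R, E) = ⅗ - E/(5*(-442)) = ⅗ - E*(-1)/(5*442) = ⅗ - (-1)*E/2210 = ⅗ + E/2210)
(-158053 + 83940)*(J(p(-16, 8)) + y(-448, -388)) = (-158053 + 83940)*(21*6 + (⅗ + (1/2210)*(-388))) = -74113*(126 + (⅗ - 194/1105)) = -74113*(126 + 469/1105) = -74113*139699/1105 = -796423999/85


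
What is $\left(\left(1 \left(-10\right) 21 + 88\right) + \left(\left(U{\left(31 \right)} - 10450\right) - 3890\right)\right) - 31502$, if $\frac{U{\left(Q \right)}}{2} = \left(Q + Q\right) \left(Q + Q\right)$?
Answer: $-38276$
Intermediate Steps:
$U{\left(Q \right)} = 8 Q^{2}$ ($U{\left(Q \right)} = 2 \left(Q + Q\right) \left(Q + Q\right) = 2 \cdot 2 Q 2 Q = 2 \cdot 4 Q^{2} = 8 Q^{2}$)
$\left(\left(1 \left(-10\right) 21 + 88\right) + \left(\left(U{\left(31 \right)} - 10450\right) - 3890\right)\right) - 31502 = \left(\left(1 \left(-10\right) 21 + 88\right) - \left(14340 - 7688\right)\right) - 31502 = \left(\left(\left(-10\right) 21 + 88\right) + \left(\left(8 \cdot 961 - 10450\right) - 3890\right)\right) - 31502 = \left(\left(-210 + 88\right) + \left(\left(7688 - 10450\right) - 3890\right)\right) - 31502 = \left(-122 - 6652\right) - 31502 = -6774 - 31502 = -38276$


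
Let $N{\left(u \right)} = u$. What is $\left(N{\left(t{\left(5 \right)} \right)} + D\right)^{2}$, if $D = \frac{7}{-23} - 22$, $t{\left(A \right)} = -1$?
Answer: $\frac{287296}{529} \approx 543.09$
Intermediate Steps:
$D = - \frac{513}{23}$ ($D = 7 \left(- \frac{1}{23}\right) - 22 = - \frac{7}{23} - 22 = - \frac{513}{23} \approx -22.304$)
$\left(N{\left(t{\left(5 \right)} \right)} + D\right)^{2} = \left(-1 - \frac{513}{23}\right)^{2} = \left(- \frac{536}{23}\right)^{2} = \frac{287296}{529}$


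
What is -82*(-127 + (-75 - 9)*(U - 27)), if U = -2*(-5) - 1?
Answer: -113570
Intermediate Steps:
U = 9 (U = 10 - 1 = 9)
-82*(-127 + (-75 - 9)*(U - 27)) = -82*(-127 + (-75 - 9)*(9 - 27)) = -82*(-127 - 84*(-18)) = -82*(-127 + 1512) = -82*1385 = -113570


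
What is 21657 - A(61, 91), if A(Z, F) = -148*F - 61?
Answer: 35186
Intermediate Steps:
A(Z, F) = -61 - 148*F
21657 - A(61, 91) = 21657 - (-61 - 148*91) = 21657 - (-61 - 13468) = 21657 - 1*(-13529) = 21657 + 13529 = 35186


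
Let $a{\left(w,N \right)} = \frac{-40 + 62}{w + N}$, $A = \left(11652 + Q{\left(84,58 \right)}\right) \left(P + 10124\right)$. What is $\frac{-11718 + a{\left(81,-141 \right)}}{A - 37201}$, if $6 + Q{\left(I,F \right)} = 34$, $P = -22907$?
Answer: $\frac{351551}{4480279230} \approx 7.8466 \cdot 10^{-5}$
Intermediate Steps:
$Q{\left(I,F \right)} = 28$ ($Q{\left(I,F \right)} = -6 + 34 = 28$)
$A = -149305440$ ($A = \left(11652 + 28\right) \left(-22907 + 10124\right) = 11680 \left(-12783\right) = -149305440$)
$a{\left(w,N \right)} = \frac{22}{N + w}$
$\frac{-11718 + a{\left(81,-141 \right)}}{A - 37201} = \frac{-11718 + \frac{22}{-141 + 81}}{-149305440 - 37201} = \frac{-11718 + \frac{22}{-60}}{-149342641} = \left(-11718 + 22 \left(- \frac{1}{60}\right)\right) \left(- \frac{1}{149342641}\right) = \left(-11718 - \frac{11}{30}\right) \left(- \frac{1}{149342641}\right) = \left(- \frac{351551}{30}\right) \left(- \frac{1}{149342641}\right) = \frac{351551}{4480279230}$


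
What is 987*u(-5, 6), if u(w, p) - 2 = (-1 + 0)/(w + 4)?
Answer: 2961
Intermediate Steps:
u(w, p) = 2 - 1/(4 + w) (u(w, p) = 2 + (-1 + 0)/(w + 4) = 2 - 1/(4 + w))
987*u(-5, 6) = 987*((7 + 2*(-5))/(4 - 5)) = 987*((7 - 10)/(-1)) = 987*(-1*(-3)) = 987*3 = 2961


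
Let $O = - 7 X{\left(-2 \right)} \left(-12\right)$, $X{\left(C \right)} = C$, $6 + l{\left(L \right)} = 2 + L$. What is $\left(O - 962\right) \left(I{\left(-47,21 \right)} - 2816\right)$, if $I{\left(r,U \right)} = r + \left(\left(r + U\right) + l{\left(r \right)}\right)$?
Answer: $3322200$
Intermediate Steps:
$l{\left(L \right)} = -4 + L$ ($l{\left(L \right)} = -6 + \left(2 + L\right) = -4 + L$)
$I{\left(r,U \right)} = -4 + U + 3 r$ ($I{\left(r,U \right)} = r + \left(\left(r + U\right) + \left(-4 + r\right)\right) = r + \left(\left(U + r\right) + \left(-4 + r\right)\right) = r + \left(-4 + U + 2 r\right) = -4 + U + 3 r$)
$O = -168$ ($O = \left(-7\right) \left(-2\right) \left(-12\right) = 14 \left(-12\right) = -168$)
$\left(O - 962\right) \left(I{\left(-47,21 \right)} - 2816\right) = \left(-168 - 962\right) \left(\left(-4 + 21 + 3 \left(-47\right)\right) - 2816\right) = - 1130 \left(\left(-4 + 21 - 141\right) - 2816\right) = - 1130 \left(-124 - 2816\right) = \left(-1130\right) \left(-2940\right) = 3322200$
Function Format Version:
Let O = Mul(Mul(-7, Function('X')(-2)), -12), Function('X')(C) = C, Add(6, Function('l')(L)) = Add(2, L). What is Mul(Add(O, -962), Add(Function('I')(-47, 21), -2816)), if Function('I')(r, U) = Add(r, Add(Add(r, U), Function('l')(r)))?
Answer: 3322200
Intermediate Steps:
Function('l')(L) = Add(-4, L) (Function('l')(L) = Add(-6, Add(2, L)) = Add(-4, L))
Function('I')(r, U) = Add(-4, U, Mul(3, r)) (Function('I')(r, U) = Add(r, Add(Add(r, U), Add(-4, r))) = Add(r, Add(Add(U, r), Add(-4, r))) = Add(r, Add(-4, U, Mul(2, r))) = Add(-4, U, Mul(3, r)))
O = -168 (O = Mul(Mul(-7, -2), -12) = Mul(14, -12) = -168)
Mul(Add(O, -962), Add(Function('I')(-47, 21), -2816)) = Mul(Add(-168, -962), Add(Add(-4, 21, Mul(3, -47)), -2816)) = Mul(-1130, Add(Add(-4, 21, -141), -2816)) = Mul(-1130, Add(-124, -2816)) = Mul(-1130, -2940) = 3322200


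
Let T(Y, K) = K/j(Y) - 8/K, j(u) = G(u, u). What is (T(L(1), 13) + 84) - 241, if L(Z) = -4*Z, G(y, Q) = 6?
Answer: -12125/78 ≈ -155.45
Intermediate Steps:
j(u) = 6
T(Y, K) = -8/K + K/6 (T(Y, K) = K/6 - 8/K = -8/K + K/6)
(T(L(1), 13) + 84) - 241 = ((-8/13 + (⅙)*13) + 84) - 241 = ((-8*1/13 + 13/6) + 84) - 241 = ((-8/13 + 13/6) + 84) - 241 = (121/78 + 84) - 241 = 6673/78 - 241 = -12125/78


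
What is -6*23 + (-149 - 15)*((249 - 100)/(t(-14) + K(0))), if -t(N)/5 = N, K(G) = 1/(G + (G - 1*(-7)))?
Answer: -238810/491 ≈ -486.37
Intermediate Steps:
K(G) = 1/(7 + 2*G) (K(G) = 1/(G + (G + 7)) = 1/(G + (7 + G)) = 1/(7 + 2*G))
t(N) = -5*N
-6*23 + (-149 - 15)*((249 - 100)/(t(-14) + K(0))) = -6*23 + (-149 - 15)*((249 - 100)/(-5*(-14) + 1/(7 + 2*0))) = -138 - 24436/(70 + 1/(7 + 0)) = -138 - 24436/(70 + 1/7) = -138 - 24436/(70 + ⅐) = -138 - 24436/491/7 = -138 - 24436*7/491 = -138 - 164*1043/491 = -138 - 171052/491 = -238810/491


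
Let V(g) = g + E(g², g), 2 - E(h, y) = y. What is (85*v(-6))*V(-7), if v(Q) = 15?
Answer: 2550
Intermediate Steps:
E(h, y) = 2 - y
V(g) = 2 (V(g) = g + (2 - g) = 2)
(85*v(-6))*V(-7) = (85*15)*2 = 1275*2 = 2550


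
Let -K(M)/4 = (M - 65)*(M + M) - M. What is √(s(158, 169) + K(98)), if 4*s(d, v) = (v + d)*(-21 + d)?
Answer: 239*I/2 ≈ 119.5*I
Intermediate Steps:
s(d, v) = (-21 + d)*(d + v)/4 (s(d, v) = ((v + d)*(-21 + d))/4 = ((d + v)*(-21 + d))/4 = ((-21 + d)*(d + v))/4 = (-21 + d)*(d + v)/4)
K(M) = 4*M - 8*M*(-65 + M) (K(M) = -4*((M - 65)*(M + M) - M) = -4*((-65 + M)*(2*M) - M) = -4*(2*M*(-65 + M) - M) = -4*(-M + 2*M*(-65 + M)) = 4*M - 8*M*(-65 + M))
√(s(158, 169) + K(98)) = √((-21/4*158 - 21/4*169 + (¼)*158² + (¼)*158*169) + 4*98*(131 - 2*98)) = √((-1659/2 - 3549/4 + (¼)*24964 + 13351/2) + 4*98*(131 - 196)) = √((-1659/2 - 3549/4 + 6241 + 13351/2) + 4*98*(-65)) = √(44799/4 - 25480) = √(-57121/4) = 239*I/2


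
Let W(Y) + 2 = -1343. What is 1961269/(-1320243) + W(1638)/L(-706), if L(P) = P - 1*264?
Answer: -25340819/256127142 ≈ -0.098938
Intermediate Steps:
L(P) = -264 + P (L(P) = P - 264 = -264 + P)
W(Y) = -1345 (W(Y) = -2 - 1343 = -1345)
1961269/(-1320243) + W(1638)/L(-706) = 1961269/(-1320243) - 1345/(-264 - 706) = 1961269*(-1/1320243) - 1345/(-970) = -1961269/1320243 - 1345*(-1/970) = -1961269/1320243 + 269/194 = -25340819/256127142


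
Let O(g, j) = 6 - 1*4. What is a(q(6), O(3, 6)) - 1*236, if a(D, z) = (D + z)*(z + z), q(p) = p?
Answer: -204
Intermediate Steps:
O(g, j) = 2 (O(g, j) = 6 - 4 = 2)
a(D, z) = 2*z*(D + z) (a(D, z) = (D + z)*(2*z) = 2*z*(D + z))
a(q(6), O(3, 6)) - 1*236 = 2*2*(6 + 2) - 1*236 = 2*2*8 - 236 = 32 - 236 = -204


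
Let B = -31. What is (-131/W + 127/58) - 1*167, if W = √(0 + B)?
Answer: -9559/58 + 131*I*√31/31 ≈ -164.81 + 23.528*I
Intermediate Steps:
W = I*√31 (W = √(0 - 31) = √(-31) = I*√31 ≈ 5.5678*I)
(-131/W + 127/58) - 1*167 = (-131*(-I*√31/31) + 127/58) - 1*167 = (-(-131)*I*√31/31 + 127*(1/58)) - 167 = (131*I*√31/31 + 127/58) - 167 = (127/58 + 131*I*√31/31) - 167 = -9559/58 + 131*I*√31/31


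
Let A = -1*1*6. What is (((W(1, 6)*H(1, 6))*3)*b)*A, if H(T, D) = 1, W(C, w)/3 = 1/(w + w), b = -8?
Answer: 36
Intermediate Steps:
W(C, w) = 3/(2*w) (W(C, w) = 3/(w + w) = 3/((2*w)) = 3*(1/(2*w)) = 3/(2*w))
A = -6 (A = -1*6 = -6)
(((W(1, 6)*H(1, 6))*3)*b)*A = (((((3/2)/6)*1)*3)*(-8))*(-6) = (((((3/2)*(⅙))*1)*3)*(-8))*(-6) = ((((¼)*1)*3)*(-8))*(-6) = (((¼)*3)*(-8))*(-6) = ((¾)*(-8))*(-6) = -6*(-6) = 36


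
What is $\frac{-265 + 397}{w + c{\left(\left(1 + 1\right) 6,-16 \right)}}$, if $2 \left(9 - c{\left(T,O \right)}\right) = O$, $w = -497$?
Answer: $- \frac{11}{40} \approx -0.275$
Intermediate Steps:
$c{\left(T,O \right)} = 9 - \frac{O}{2}$
$\frac{-265 + 397}{w + c{\left(\left(1 + 1\right) 6,-16 \right)}} = \frac{-265 + 397}{-497 + \left(9 - -8\right)} = \frac{132}{-497 + \left(9 + 8\right)} = \frac{132}{-497 + 17} = \frac{132}{-480} = 132 \left(- \frac{1}{480}\right) = - \frac{11}{40}$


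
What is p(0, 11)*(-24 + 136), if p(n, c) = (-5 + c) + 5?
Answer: 1232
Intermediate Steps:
p(n, c) = c
p(0, 11)*(-24 + 136) = 11*(-24 + 136) = 11*112 = 1232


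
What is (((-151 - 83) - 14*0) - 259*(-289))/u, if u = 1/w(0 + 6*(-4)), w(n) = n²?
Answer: 42979392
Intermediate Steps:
u = 1/576 (u = 1/((0 + 6*(-4))²) = 1/((0 - 24)²) = 1/((-24)²) = 1/576 ≈ 0.0017361)
(((-151 - 83) - 14*0) - 259*(-289))/u = (((-151 - 83) - 14*0) - 259*(-289))/(1/576) = ((-234 + 0) + 74851)*576 = (-234 + 74851)*576 = 74617*576 = 42979392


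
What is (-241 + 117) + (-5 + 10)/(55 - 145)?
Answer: -2233/18 ≈ -124.06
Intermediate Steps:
(-241 + 117) + (-5 + 10)/(55 - 145) = -124 + 5/(-90) = -124 + 5*(-1/90) = -124 - 1/18 = -2233/18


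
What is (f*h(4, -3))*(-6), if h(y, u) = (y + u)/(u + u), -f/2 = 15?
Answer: -30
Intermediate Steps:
f = -30 (f = -2*15 = -30)
h(y, u) = (u + y)/(2*u) (h(y, u) = (u + y)/((2*u)) = (u + y)*(1/(2*u)) = (u + y)/(2*u))
(f*h(4, -3))*(-6) = -15*(-3 + 4)/(-3)*(-6) = -15*(-1)/3*(-6) = -30*(-⅙)*(-6) = 5*(-6) = -30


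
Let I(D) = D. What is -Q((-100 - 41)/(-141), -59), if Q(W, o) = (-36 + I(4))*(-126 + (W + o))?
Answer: -5888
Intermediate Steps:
Q(W, o) = 4032 - 32*W - 32*o (Q(W, o) = (-36 + 4)*(-126 + (W + o)) = -32*(-126 + W + o) = 4032 - 32*W - 32*o)
-Q((-100 - 41)/(-141), -59) = -(4032 - 32*(-100 - 41)/(-141) - 32*(-59)) = -(4032 - (-4512)*(-1)/141 + 1888) = -(4032 - 32*1 + 1888) = -(4032 - 32 + 1888) = -1*5888 = -5888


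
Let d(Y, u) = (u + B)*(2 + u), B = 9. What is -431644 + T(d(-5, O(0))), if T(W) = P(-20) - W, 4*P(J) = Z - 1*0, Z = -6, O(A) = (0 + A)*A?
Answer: -863327/2 ≈ -4.3166e+5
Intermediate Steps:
O(A) = A**2 (O(A) = A*A = A**2)
P(J) = -3/2 (P(J) = (-6 - 1*0)/4 = (-6 + 0)/4 = (1/4)*(-6) = -3/2)
d(Y, u) = (2 + u)*(9 + u) (d(Y, u) = (u + 9)*(2 + u) = (9 + u)*(2 + u) = (2 + u)*(9 + u))
T(W) = -3/2 - W
-431644 + T(d(-5, O(0))) = -431644 + (-3/2 - (18 + (0**2)**2 + 11*0**2)) = -431644 + (-3/2 - (18 + 0**2 + 11*0)) = -431644 + (-3/2 - (18 + 0 + 0)) = -431644 + (-3/2 - 1*18) = -431644 + (-3/2 - 18) = -431644 - 39/2 = -863327/2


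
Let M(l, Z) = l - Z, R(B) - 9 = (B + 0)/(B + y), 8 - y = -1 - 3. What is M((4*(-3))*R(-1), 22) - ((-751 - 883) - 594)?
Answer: 23090/11 ≈ 2099.1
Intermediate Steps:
y = 12 (y = 8 - (-1 - 3) = 8 - 1*(-4) = 8 + 4 = 12)
R(B) = 9 + B/(12 + B) (R(B) = 9 + (B + 0)/(B + 12) = 9 + B/(12 + B))
M((4*(-3))*R(-1), 22) - ((-751 - 883) - 594) = ((4*(-3))*(2*(54 + 5*(-1))/(12 - 1)) - 1*22) - ((-751 - 883) - 594) = (-24*(54 - 5)/11 - 22) - (-1634 - 594) = (-24*49/11 - 22) - 1*(-2228) = (-12*98/11 - 22) + 2228 = (-1176/11 - 22) + 2228 = -1418/11 + 2228 = 23090/11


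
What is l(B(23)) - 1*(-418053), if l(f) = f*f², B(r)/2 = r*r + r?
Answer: 1345990917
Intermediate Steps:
B(r) = 2*r + 2*r² (B(r) = 2*(r*r + r) = 2*(r² + r) = 2*(r + r²) = 2*r + 2*r²)
l(f) = f³
l(B(23)) - 1*(-418053) = (2*23*(1 + 23))³ - 1*(-418053) = (2*23*24)³ + 418053 = 1104³ + 418053 = 1345572864 + 418053 = 1345990917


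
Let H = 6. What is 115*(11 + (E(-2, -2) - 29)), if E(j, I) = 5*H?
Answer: 1380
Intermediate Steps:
E(j, I) = 30 (E(j, I) = 5*6 = 30)
115*(11 + (E(-2, -2) - 29)) = 115*(11 + (30 - 29)) = 115*(11 + 1) = 115*12 = 1380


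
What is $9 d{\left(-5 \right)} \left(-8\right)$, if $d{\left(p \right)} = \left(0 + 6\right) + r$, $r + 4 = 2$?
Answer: $-288$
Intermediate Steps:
$r = -2$ ($r = -4 + 2 = -2$)
$d{\left(p \right)} = 4$ ($d{\left(p \right)} = \left(0 + 6\right) - 2 = 6 - 2 = 4$)
$9 d{\left(-5 \right)} \left(-8\right) = 9 \cdot 4 \left(-8\right) = 36 \left(-8\right) = -288$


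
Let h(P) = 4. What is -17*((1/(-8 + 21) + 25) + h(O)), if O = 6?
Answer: -6426/13 ≈ -494.31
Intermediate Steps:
-17*((1/(-8 + 21) + 25) + h(O)) = -17*((1/(-8 + 21) + 25) + 4) = -17*((1/13 + 25) + 4) = -17*(326/13 + 4) = -17*378/13 = -6426/13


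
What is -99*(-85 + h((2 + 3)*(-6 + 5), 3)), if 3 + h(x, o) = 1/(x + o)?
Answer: 17523/2 ≈ 8761.5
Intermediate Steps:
h(x, o) = -3 + 1/(o + x) (h(x, o) = -3 + 1/(x + o) = -3 + 1/(o + x))
-99*(-85 + h((2 + 3)*(-6 + 5), 3)) = -99*(-85 + (1 - 3*3 - 3*(2 + 3)*(-6 + 5))/(3 + (2 + 3)*(-6 + 5))) = -99*(-85 + (1 - 9 - 15*(-1))/(3 + 5*(-1))) = -99*(-85 + (1 - 9 - 3*(-5))/(3 - 5)) = -99*(-85 + (1 - 9 + 15)/(-2)) = -99*(-85 - ½*7) = -99*(-85 - 7/2) = -99*(-177/2) = 17523/2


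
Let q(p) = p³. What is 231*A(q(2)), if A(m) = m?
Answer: 1848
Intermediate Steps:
231*A(q(2)) = 231*2³ = 231*8 = 1848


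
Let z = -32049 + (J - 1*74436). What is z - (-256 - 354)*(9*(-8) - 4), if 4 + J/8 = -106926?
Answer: -1008285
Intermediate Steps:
J = -855440 (J = -32 + 8*(-106926) = -32 - 855408 = -855440)
z = -961925 (z = -32049 + (-855440 - 1*74436) = -32049 + (-855440 - 74436) = -32049 - 929876 = -961925)
z - (-256 - 354)*(9*(-8) - 4) = -961925 - (-256 - 354)*(9*(-8) - 4) = -961925 - (-610)*(-72 - 4) = -961925 - (-610)*(-76) = -961925 - 1*46360 = -961925 - 46360 = -1008285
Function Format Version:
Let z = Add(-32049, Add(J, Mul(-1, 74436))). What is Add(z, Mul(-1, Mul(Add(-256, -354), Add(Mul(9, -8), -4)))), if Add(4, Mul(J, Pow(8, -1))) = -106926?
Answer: -1008285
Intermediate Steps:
J = -855440 (J = Add(-32, Mul(8, -106926)) = Add(-32, -855408) = -855440)
z = -961925 (z = Add(-32049, Add(-855440, Mul(-1, 74436))) = Add(-32049, Add(-855440, -74436)) = Add(-32049, -929876) = -961925)
Add(z, Mul(-1, Mul(Add(-256, -354), Add(Mul(9, -8), -4)))) = Add(-961925, Mul(-1, Mul(Add(-256, -354), Add(Mul(9, -8), -4)))) = Add(-961925, Mul(-1, Mul(-610, Add(-72, -4)))) = Add(-961925, Mul(-1, Mul(-610, -76))) = Add(-961925, Mul(-1, 46360)) = Add(-961925, -46360) = -1008285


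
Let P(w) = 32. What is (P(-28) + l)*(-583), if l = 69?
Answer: -58883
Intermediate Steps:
(P(-28) + l)*(-583) = (32 + 69)*(-583) = 101*(-583) = -58883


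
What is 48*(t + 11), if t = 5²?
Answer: 1728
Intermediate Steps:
t = 25
48*(t + 11) = 48*(25 + 11) = 48*36 = 1728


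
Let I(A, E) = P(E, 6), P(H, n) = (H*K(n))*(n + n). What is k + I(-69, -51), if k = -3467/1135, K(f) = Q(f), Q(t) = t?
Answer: -4171187/1135 ≈ -3675.1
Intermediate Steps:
K(f) = f
P(H, n) = 2*H*n² (P(H, n) = (H*n)*(n + n) = (H*n)*(2*n) = 2*H*n²)
I(A, E) = 72*E (I(A, E) = 2*E*6² = 2*E*36 = 72*E)
k = -3467/1135 (k = -3467*1/1135 = -3467/1135 ≈ -3.0546)
k + I(-69, -51) = -3467/1135 + 72*(-51) = -3467/1135 - 3672 = -4171187/1135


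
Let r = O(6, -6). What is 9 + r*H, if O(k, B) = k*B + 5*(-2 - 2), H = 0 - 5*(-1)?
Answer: -271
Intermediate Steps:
H = 5 (H = 0 + 5 = 5)
O(k, B) = -20 + B*k (O(k, B) = B*k + 5*(-4) = B*k - 20 = -20 + B*k)
r = -56 (r = -20 - 6*6 = -20 - 36 = -56)
9 + r*H = 9 - 56*5 = 9 - 280 = -271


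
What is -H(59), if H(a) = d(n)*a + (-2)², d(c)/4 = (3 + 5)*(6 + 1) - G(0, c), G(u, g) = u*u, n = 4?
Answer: -13220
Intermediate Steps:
G(u, g) = u²
d(c) = 224 (d(c) = 4*((3 + 5)*(6 + 1) - 1*0²) = 4*(8*7 - 1*0) = 4*(56 + 0) = 4*56 = 224)
H(a) = 4 + 224*a (H(a) = 224*a + (-2)² = 224*a + 4 = 4 + 224*a)
-H(59) = -(4 + 224*59) = -(4 + 13216) = -1*13220 = -13220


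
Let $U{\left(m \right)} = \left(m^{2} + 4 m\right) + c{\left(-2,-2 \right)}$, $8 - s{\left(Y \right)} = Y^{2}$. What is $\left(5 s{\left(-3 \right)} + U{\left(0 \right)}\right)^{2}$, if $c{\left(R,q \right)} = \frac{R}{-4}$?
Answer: $\frac{81}{4} \approx 20.25$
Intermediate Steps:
$c{\left(R,q \right)} = - \frac{R}{4}$ ($c{\left(R,q \right)} = R \left(- \frac{1}{4}\right) = - \frac{R}{4}$)
$s{\left(Y \right)} = 8 - Y^{2}$
$U{\left(m \right)} = \frac{1}{2} + m^{2} + 4 m$ ($U{\left(m \right)} = \left(m^{2} + 4 m\right) - - \frac{1}{2} = \left(m^{2} + 4 m\right) + \frac{1}{2} = \frac{1}{2} + m^{2} + 4 m$)
$\left(5 s{\left(-3 \right)} + U{\left(0 \right)}\right)^{2} = \left(5 \left(8 - \left(-3\right)^{2}\right) + \left(\frac{1}{2} + 0^{2} + 4 \cdot 0\right)\right)^{2} = \left(5 \left(8 - 9\right) + \left(\frac{1}{2} + 0 + 0\right)\right)^{2} = \left(5 \left(8 - 9\right) + \frac{1}{2}\right)^{2} = \left(5 \left(-1\right) + \frac{1}{2}\right)^{2} = \left(-5 + \frac{1}{2}\right)^{2} = \left(- \frac{9}{2}\right)^{2} = \frac{81}{4}$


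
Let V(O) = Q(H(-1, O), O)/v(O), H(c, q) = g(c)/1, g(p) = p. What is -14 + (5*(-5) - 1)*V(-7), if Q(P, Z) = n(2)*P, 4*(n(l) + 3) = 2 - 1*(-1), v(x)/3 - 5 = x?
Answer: -17/4 ≈ -4.2500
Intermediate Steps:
v(x) = 15 + 3*x
n(l) = -9/4 (n(l) = -3 + (2 - 1*(-1))/4 = -3 + (2 + 1)/4 = -3 + (¼)*3 = -3 + ¾ = -9/4)
H(c, q) = c (H(c, q) = c/1 = c*1 = c)
Q(P, Z) = -9*P/4
V(O) = 9/(4*(15 + 3*O)) (V(O) = (-9/4*(-1))/(15 + 3*O) = 9/(4*(15 + 3*O)))
-14 + (5*(-5) - 1)*V(-7) = -14 + (5*(-5) - 1)*(3/(4*(5 - 7))) = -14 + (-25 - 1)*((¾)/(-2)) = -14 - 39*(-1)/(2*2) = -14 - 26*(-3/8) = -14 + 39/4 = -17/4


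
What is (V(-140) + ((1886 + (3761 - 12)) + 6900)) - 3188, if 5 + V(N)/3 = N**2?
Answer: 68132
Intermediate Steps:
V(N) = -15 + 3*N**2
(V(-140) + ((1886 + (3761 - 12)) + 6900)) - 3188 = ((-15 + 3*(-140)**2) + ((1886 + (3761 - 12)) + 6900)) - 3188 = ((-15 + 3*19600) + ((1886 + 3749) + 6900)) - 3188 = ((-15 + 58800) + (5635 + 6900)) - 3188 = (58785 + 12535) - 3188 = 71320 - 3188 = 68132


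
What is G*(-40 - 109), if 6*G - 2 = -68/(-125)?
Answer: -7897/125 ≈ -63.176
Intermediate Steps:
G = 53/125 (G = ⅓ + (-68/(-125))/6 = ⅓ + (-68*(-1/125))/6 = ⅓ + (⅙)*(68/125) = ⅓ + 34/375 = 53/125 ≈ 0.42400)
G*(-40 - 109) = 53*(-40 - 109)/125 = (53/125)*(-149) = -7897/125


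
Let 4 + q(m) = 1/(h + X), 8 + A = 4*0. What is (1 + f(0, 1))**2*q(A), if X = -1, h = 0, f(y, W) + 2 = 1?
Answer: 0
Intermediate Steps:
f(y, W) = -1 (f(y, W) = -2 + 1 = -1)
A = -8 (A = -8 + 4*0 = -8 + 0 = -8)
q(m) = -5 (q(m) = -4 + 1/(0 - 1) = -4 + 1/(-1) = -4 - 1 = -5)
(1 + f(0, 1))**2*q(A) = (1 - 1)**2*(-5) = 0**2*(-5) = 0*(-5) = 0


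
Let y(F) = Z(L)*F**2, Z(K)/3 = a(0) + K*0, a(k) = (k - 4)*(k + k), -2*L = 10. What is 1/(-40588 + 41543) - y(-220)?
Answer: 1/955 ≈ 0.0010471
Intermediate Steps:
L = -5 (L = -1/2*10 = -5)
a(k) = 2*k*(-4 + k) (a(k) = (-4 + k)*(2*k) = 2*k*(-4 + k))
Z(K) = 0 (Z(K) = 3*(2*0*(-4 + 0) + K*0) = 3*(2*0*(-4) + 0) = 3*(0 + 0) = 3*0 = 0)
y(F) = 0 (y(F) = 0*F**2 = 0)
1/(-40588 + 41543) - y(-220) = 1/(-40588 + 41543) - 1*0 = 1/955 + 0 = 1/955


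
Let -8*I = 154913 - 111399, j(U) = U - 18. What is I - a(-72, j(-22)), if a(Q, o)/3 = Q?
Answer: -20893/4 ≈ -5223.3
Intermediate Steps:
j(U) = -18 + U
a(Q, o) = 3*Q
I = -21757/4 (I = -(154913 - 111399)/8 = -⅛*43514 = -21757/4 ≈ -5439.3)
I - a(-72, j(-22)) = -21757/4 - 3*(-72) = -21757/4 - 1*(-216) = -21757/4 + 216 = -20893/4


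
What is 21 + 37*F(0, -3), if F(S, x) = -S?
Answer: 21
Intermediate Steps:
21 + 37*F(0, -3) = 21 + 37*(-1*0) = 21 + 37*0 = 21 + 0 = 21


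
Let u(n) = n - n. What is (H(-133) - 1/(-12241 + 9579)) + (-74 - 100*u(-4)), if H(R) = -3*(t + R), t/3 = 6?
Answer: 721403/2662 ≈ 271.00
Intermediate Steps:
t = 18 (t = 3*6 = 18)
H(R) = -54 - 3*R (H(R) = -3*(18 + R) = -54 - 3*R)
u(n) = 0
(H(-133) - 1/(-12241 + 9579)) + (-74 - 100*u(-4)) = ((-54 - 3*(-133)) - 1/(-12241 + 9579)) + (-74 - 100*0) = ((-54 + 399) - 1/(-2662)) + (-74 + 0) = (345 - 1*(-1/2662)) - 74 = (345 + 1/2662) - 74 = 918391/2662 - 74 = 721403/2662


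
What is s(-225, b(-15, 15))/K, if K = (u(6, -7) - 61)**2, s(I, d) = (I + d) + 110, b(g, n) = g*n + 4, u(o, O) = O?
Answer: -21/289 ≈ -0.072664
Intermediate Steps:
b(g, n) = 4 + g*n
s(I, d) = 110 + I + d
K = 4624 (K = (-7 - 61)**2 = (-68)**2 = 4624)
s(-225, b(-15, 15))/K = (110 - 225 + (4 - 15*15))/4624 = (110 - 225 + (4 - 225))*(1/4624) = (110 - 225 - 221)*(1/4624) = -336*1/4624 = -21/289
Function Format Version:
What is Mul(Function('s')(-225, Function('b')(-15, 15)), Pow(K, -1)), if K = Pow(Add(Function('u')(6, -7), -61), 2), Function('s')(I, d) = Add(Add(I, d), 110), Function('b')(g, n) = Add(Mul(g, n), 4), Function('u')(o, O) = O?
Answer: Rational(-21, 289) ≈ -0.072664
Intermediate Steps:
Function('b')(g, n) = Add(4, Mul(g, n))
Function('s')(I, d) = Add(110, I, d)
K = 4624 (K = Pow(Add(-7, -61), 2) = Pow(-68, 2) = 4624)
Mul(Function('s')(-225, Function('b')(-15, 15)), Pow(K, -1)) = Mul(Add(110, -225, Add(4, Mul(-15, 15))), Pow(4624, -1)) = Mul(Add(110, -225, Add(4, -225)), Rational(1, 4624)) = Mul(Add(110, -225, -221), Rational(1, 4624)) = Mul(-336, Rational(1, 4624)) = Rational(-21, 289)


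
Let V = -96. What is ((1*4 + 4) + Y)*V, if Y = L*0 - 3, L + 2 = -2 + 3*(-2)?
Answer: -480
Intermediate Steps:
L = -10 (L = -2 + (-2 + 3*(-2)) = -2 + (-2 - 6) = -2 - 8 = -10)
Y = -3 (Y = -10*0 - 3 = 0 - 3 = -3)
((1*4 + 4) + Y)*V = ((1*4 + 4) - 3)*(-96) = ((4 + 4) - 3)*(-96) = (8 - 3)*(-96) = 5*(-96) = -480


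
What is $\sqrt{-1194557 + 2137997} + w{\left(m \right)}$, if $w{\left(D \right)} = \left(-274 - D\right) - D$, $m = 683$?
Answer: $-1640 + 4 \sqrt{58965} \approx -668.69$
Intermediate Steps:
$w{\left(D \right)} = -274 - 2 D$
$\sqrt{-1194557 + 2137997} + w{\left(m \right)} = \sqrt{-1194557 + 2137997} - 1640 = \sqrt{943440} - 1640 = 4 \sqrt{58965} - 1640 = -1640 + 4 \sqrt{58965}$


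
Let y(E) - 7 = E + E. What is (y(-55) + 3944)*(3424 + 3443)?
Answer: 26376147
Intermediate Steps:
y(E) = 7 + 2*E (y(E) = 7 + (E + E) = 7 + 2*E)
(y(-55) + 3944)*(3424 + 3443) = ((7 + 2*(-55)) + 3944)*(3424 + 3443) = ((7 - 110) + 3944)*6867 = (-103 + 3944)*6867 = 3841*6867 = 26376147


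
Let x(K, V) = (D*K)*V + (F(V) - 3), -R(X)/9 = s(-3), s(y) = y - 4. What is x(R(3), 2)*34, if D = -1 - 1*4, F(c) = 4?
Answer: -21386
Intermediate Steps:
s(y) = -4 + y
D = -5 (D = -1 - 4 = -5)
R(X) = 63 (R(X) = -9*(-4 - 3) = -9*(-7) = 63)
x(K, V) = 1 - 5*K*V (x(K, V) = (-5*K)*V + (4 - 3) = -5*K*V + 1 = 1 - 5*K*V)
x(R(3), 2)*34 = (1 - 5*63*2)*34 = (1 - 630)*34 = -629*34 = -21386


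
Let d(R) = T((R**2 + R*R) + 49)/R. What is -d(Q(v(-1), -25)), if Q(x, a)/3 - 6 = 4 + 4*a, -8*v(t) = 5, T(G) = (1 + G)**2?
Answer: 2127222250/27 ≈ 7.8786e+7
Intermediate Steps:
v(t) = -5/8 (v(t) = -1/8*5 = -5/8)
Q(x, a) = 30 + 12*a (Q(x, a) = 18 + 3*(4 + 4*a) = 18 + (12 + 12*a) = 30 + 12*a)
d(R) = (50 + 2*R**2)**2/R (d(R) = (1 + ((R**2 + R*R) + 49))**2/R = (1 + ((R**2 + R**2) + 49))**2/R = (1 + (2*R**2 + 49))**2/R = (1 + (49 + 2*R**2))**2/R = (50 + 2*R**2)**2/R)
-d(Q(v(-1), -25)) = -4*(25 + (30 + 12*(-25))**2)**2/(30 + 12*(-25)) = -4*(25 + (30 - 300)**2)**2/(30 - 300) = -4*(25 + (-270)**2)**2/(-270) = -4*(-1)*(25 + 72900)**2/270 = -4*(-1)*72925**2/270 = -4*(-1)*5318055625/270 = -1*(-2127222250/27) = 2127222250/27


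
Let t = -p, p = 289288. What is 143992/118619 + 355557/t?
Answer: -520658087/34315053272 ≈ -0.015173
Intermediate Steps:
t = -289288 (t = -1*289288 = -289288)
143992/118619 + 355557/t = 143992/118619 + 355557/(-289288) = 143992*(1/118619) + 355557*(-1/289288) = 143992/118619 - 355557/289288 = -520658087/34315053272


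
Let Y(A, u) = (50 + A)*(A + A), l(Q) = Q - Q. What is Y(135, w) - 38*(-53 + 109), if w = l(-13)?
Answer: 47822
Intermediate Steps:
l(Q) = 0
w = 0
Y(A, u) = 2*A*(50 + A) (Y(A, u) = (50 + A)*(2*A) = 2*A*(50 + A))
Y(135, w) - 38*(-53 + 109) = 2*135*(50 + 135) - 38*(-53 + 109) = 2*135*185 - 38*56 = 49950 - 1*2128 = 49950 - 2128 = 47822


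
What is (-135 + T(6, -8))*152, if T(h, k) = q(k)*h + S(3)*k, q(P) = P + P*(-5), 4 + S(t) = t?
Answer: 9880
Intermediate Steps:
S(t) = -4 + t
q(P) = -4*P (q(P) = P - 5*P = -4*P)
T(h, k) = -k - 4*h*k (T(h, k) = (-4*k)*h + (-4 + 3)*k = -4*h*k - k = -k - 4*h*k)
(-135 + T(6, -8))*152 = (-135 - 8*(-1 - 4*6))*152 = (-135 - 8*(-1 - 24))*152 = (-135 - 8*(-25))*152 = (-135 + 200)*152 = 65*152 = 9880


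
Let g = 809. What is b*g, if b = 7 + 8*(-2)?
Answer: -7281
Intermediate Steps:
b = -9 (b = 7 - 16 = -9)
b*g = -9*809 = -7281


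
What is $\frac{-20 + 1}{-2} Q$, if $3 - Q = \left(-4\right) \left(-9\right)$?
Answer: $- \frac{627}{2} \approx -313.5$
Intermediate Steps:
$Q = -33$ ($Q = 3 - \left(-4\right) \left(-9\right) = 3 - 36 = -33$)
$\frac{-20 + 1}{-2} Q = \frac{-20 + 1}{-2} \left(-33\right) = \left(- \frac{1}{2}\right) \left(-19\right) \left(-33\right) = \frac{19}{2} \left(-33\right) = - \frac{627}{2}$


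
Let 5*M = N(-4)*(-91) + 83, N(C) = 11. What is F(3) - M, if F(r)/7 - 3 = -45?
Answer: -552/5 ≈ -110.40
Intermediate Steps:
F(r) = -294 (F(r) = 21 + 7*(-45) = 21 - 315 = -294)
M = -918/5 (M = (11*(-91) + 83)/5 = (-1001 + 83)/5 = (1/5)*(-918) = -918/5 ≈ -183.60)
F(3) - M = -294 - 1*(-918/5) = -294 + 918/5 = -552/5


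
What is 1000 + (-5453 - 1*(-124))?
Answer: -4329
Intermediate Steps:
1000 + (-5453 - 1*(-124)) = 1000 + (-5453 + 124) = 1000 - 5329 = -4329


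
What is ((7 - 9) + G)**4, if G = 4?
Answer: 16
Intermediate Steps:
((7 - 9) + G)**4 = ((7 - 9) + 4)**4 = (-2 + 4)**4 = 2**4 = 16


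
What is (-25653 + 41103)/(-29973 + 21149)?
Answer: -7725/4412 ≈ -1.7509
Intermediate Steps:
(-25653 + 41103)/(-29973 + 21149) = 15450/(-8824) = 15450*(-1/8824) = -7725/4412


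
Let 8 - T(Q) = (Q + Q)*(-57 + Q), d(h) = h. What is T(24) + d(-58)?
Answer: 1534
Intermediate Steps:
T(Q) = 8 - 2*Q*(-57 + Q) (T(Q) = 8 - (Q + Q)*(-57 + Q) = 8 - 2*Q*(-57 + Q))
T(24) + d(-58) = (8 - 2*24**2 + 114*24) - 58 = (8 - 2*576 + 2736) - 58 = (8 - 1152 + 2736) - 58 = 1592 - 58 = 1534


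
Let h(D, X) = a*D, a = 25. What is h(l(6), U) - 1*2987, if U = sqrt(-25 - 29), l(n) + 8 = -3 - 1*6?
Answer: -3412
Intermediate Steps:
l(n) = -17 (l(n) = -8 + (-3 - 1*6) = -8 + (-3 - 6) = -8 - 9 = -17)
U = 3*I*sqrt(6) (U = sqrt(-54) = 3*I*sqrt(6) ≈ 7.3485*I)
h(D, X) = 25*D
h(l(6), U) - 1*2987 = 25*(-17) - 1*2987 = -425 - 2987 = -3412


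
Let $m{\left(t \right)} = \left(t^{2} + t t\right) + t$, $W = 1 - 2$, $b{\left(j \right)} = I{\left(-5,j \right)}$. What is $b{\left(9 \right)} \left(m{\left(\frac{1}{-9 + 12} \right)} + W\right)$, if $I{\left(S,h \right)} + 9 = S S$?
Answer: $- \frac{64}{9} \approx -7.1111$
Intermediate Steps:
$I{\left(S,h \right)} = -9 + S^{2}$ ($I{\left(S,h \right)} = -9 + S S = -9 + S^{2}$)
$b{\left(j \right)} = 16$ ($b{\left(j \right)} = -9 + \left(-5\right)^{2} = -9 + 25 = 16$)
$W = -1$ ($W = 1 - 2 = -1$)
$m{\left(t \right)} = t + 2 t^{2}$ ($m{\left(t \right)} = \left(t^{2} + t^{2}\right) + t = 2 t^{2} + t = t + 2 t^{2}$)
$b{\left(9 \right)} \left(m{\left(\frac{1}{-9 + 12} \right)} + W\right) = 16 \left(\frac{1 + \frac{2}{-9 + 12}}{-9 + 12} - 1\right) = 16 \left(\frac{1 + \frac{2}{3}}{3} - 1\right) = 16 \left(\frac{1}{3} \cdot \frac{5}{3} - 1\right) = 16 \left(\frac{5}{9} - 1\right) = 16 \left(- \frac{4}{9}\right) = - \frac{64}{9}$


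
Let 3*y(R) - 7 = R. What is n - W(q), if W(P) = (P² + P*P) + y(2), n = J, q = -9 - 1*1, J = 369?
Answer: 166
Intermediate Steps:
y(R) = 7/3 + R/3
q = -10 (q = -9 - 1 = -10)
n = 369
W(P) = 3 + 2*P² (W(P) = (P² + P*P) + (7/3 + (⅓)*2) = (P² + P²) + (7/3 + ⅔) = 2*P² + 3 = 3 + 2*P²)
n - W(q) = 369 - (3 + 2*(-10)²) = 369 - (3 + 2*100) = 369 - (3 + 200) = 369 - 1*203 = 369 - 203 = 166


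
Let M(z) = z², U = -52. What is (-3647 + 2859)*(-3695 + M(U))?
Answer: 780908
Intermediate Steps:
(-3647 + 2859)*(-3695 + M(U)) = (-3647 + 2859)*(-3695 + (-52)²) = -788*(-3695 + 2704) = -788*(-991) = 780908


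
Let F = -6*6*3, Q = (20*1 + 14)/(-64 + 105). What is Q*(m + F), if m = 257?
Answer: 5066/41 ≈ 123.56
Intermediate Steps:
Q = 34/41 (Q = (20 + 14)/41 = 34*(1/41) = 34/41 ≈ 0.82927)
F = -108 (F = -36*3 = -108)
Q*(m + F) = 34*(257 - 108)/41 = (34/41)*149 = 5066/41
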